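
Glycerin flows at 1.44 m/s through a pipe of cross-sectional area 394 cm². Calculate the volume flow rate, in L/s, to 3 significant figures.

Q = A·v = 0.0394 m² × 1.44 m/s = 0.0567 m³/s.
Converting: 0.0567 m³/s × 1000 = 56.7 L/s.

Q ≈ 56.7 L/s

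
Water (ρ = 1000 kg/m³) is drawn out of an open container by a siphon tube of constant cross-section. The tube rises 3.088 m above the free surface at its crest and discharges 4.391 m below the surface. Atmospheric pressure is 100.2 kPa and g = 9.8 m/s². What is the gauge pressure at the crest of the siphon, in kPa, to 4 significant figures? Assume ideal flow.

P_gauge = -73.29 kPa

Bernoulli surface→outlet gives ½v² = g·h_out, so v = √(2·9.8·4.391) = 9.277 m/s.
The bore is uniform, so the speed at the crest is the same v. Bernoulli surface→crest: P_atm = P_top + ½ρv² + ρg·h_top.
P_top = 100200 − ½·1000·9.277² − 1000·9.8·3.088 = 26910 Pa. So P_gauge = P_top − P_atm = -73290 Pa.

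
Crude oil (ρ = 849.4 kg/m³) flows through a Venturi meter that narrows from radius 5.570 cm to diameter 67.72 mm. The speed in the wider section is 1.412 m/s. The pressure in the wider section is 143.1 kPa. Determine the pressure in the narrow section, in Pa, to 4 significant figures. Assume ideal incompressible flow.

By continuity, v₂ = v₁·A₁/A₂ = 1.412·(97.47/36.02) = 3.821 m/s.
With no height change, Bernoulli's equation is P₁ + ½ρv₁² = P₂ + ½ρv₂².
P₂ = P₁ − ½ρ(v₂² − v₁²) = 143100 − ½·849.4·(3.821² − 1.412²) = 143100 − 5354 = 137700 Pa.

P₂ ≈ 137700 Pa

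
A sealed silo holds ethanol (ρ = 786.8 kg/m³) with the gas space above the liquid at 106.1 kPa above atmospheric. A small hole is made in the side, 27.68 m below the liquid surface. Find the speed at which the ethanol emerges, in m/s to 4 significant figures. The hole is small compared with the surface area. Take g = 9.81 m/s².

v ≈ 28.51 m/s

Take point 1 at the surface (v₁ ≈ 0) and point 2 at the hole (at atmospheric pressure). Bernoulli: P₁ + ρg h = P_atm + ½ρv₂².
With P₁ − P_atm = 106100 Pa, v₂ = √(2gh + 2ΔP/ρ) = √(2·9.81·27.68 + 2·106100/786.8) = 28.51 m/s.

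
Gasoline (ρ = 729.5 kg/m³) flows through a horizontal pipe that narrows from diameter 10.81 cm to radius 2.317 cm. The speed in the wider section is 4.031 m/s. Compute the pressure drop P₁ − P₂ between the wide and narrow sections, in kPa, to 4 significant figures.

ΔP ≈ 169.6 kPa

By continuity, v₂ = v₁·A₁/A₂ = 4.031·(91.78/16.87) = 21.94 m/s.
The pipe is horizontal, so Bernoulli reduces to P₁ + ½ρv₁² = P₂ + ½ρv₂².
P₁ − P₂ = ½·729.5·(21.94² − 4.031²) = ½·729.5·464.9 = 169600 Pa.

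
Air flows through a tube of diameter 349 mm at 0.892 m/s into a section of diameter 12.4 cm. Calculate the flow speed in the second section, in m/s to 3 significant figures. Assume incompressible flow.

The volume flow rate is constant, so v₂ = (A₁/A₂)v₁ = (957/121)·0.892 = 7.07 m/s.

v₂ ≈ 7.07 m/s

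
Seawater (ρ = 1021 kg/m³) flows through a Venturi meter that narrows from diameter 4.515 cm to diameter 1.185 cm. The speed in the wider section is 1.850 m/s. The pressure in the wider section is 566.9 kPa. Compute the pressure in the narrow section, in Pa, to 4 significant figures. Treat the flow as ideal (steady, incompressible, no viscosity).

Mass conservation (A₁v₁ = A₂v₂) gives v₂ = 1.850 × 16.01/1.103 = 26.86 m/s.
The pipe is horizontal, so Bernoulli reduces to P₁ + ½ρv₁² = P₂ + ½ρv₂².
P₂ = P₁ − ½ρ(v₂² − v₁²) = 566900 − ½·1021·(26.86² − 1.850²) = 566900 − 366500 = 200400 Pa.

P₂ ≈ 200400 Pa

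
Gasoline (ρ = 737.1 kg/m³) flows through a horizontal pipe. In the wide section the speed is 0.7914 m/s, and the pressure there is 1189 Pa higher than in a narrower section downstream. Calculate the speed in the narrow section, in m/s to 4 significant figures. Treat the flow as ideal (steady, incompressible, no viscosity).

With h₁ = h₂, rearranging Bernoulli gives v₂ = √(v₁² + 2ΔP/ρ).
v₂ = √(0.7914² + 2·1189/737.1) = √(0.6263 + 3.226) = 1.963 m/s.

v₂ ≈ 1.963 m/s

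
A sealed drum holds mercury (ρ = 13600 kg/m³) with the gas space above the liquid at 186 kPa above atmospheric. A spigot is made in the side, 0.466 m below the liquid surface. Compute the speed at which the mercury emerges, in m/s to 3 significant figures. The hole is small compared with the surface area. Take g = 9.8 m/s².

Take point 1 at the surface (v₁ ≈ 0) and point 2 at the hole (at atmospheric pressure). Bernoulli: P₁ + ρg h = P_atm + ½ρv₂².
With P₁ − P_atm = 186000 Pa, v₂ = √(2gh + 2ΔP/ρ) = √(2·9.8·0.466 + 2·186000/13600) = 6.04 m/s.

6.04 m/s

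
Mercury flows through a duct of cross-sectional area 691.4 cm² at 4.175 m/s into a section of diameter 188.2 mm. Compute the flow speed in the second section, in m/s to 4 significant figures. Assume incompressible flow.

The volume flow rate is constant, so v₂ = (A₁/A₂)v₁ = (691.4/278.2)·4.175 = 10.38 m/s.

v₂ ≈ 10.38 m/s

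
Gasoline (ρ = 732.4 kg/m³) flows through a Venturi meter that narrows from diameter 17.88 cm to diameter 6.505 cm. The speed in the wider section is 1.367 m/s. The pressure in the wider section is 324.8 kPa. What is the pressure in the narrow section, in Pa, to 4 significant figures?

P₂ ≈ 286400 Pa

Mass conservation (A₁v₁ = A₂v₂) gives v₂ = 1.367 × 251.1/33.23 = 10.33 m/s.
Bernoulli (h₁ = h₂): P₁ − P₂ = ½ρ(v₂² − v₁²).
P₂ = P₁ − ½ρ(v₂² − v₁²) = 324800 − ½·732.4·(10.33² − 1.367²) = 324800 − 38380 = 286400 Pa.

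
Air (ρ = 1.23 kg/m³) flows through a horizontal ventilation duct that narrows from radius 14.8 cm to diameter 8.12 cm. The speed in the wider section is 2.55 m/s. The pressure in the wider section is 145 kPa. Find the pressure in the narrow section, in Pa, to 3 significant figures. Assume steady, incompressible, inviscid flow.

144000 Pa

Continuity gives A₁v₁ = A₂v₂, so v₂ = (688 cm²)/(51.8 cm²) × 2.55 m/s = 33.9 m/s.
With no height change, Bernoulli's equation is P₁ + ½ρv₁² = P₂ + ½ρv₂².
P₂ = P₁ − ½ρ(v₂² − v₁²) = 145000 − ½·1.23·(33.9² − 2.55²) = 145000 − 702 = 144000 Pa.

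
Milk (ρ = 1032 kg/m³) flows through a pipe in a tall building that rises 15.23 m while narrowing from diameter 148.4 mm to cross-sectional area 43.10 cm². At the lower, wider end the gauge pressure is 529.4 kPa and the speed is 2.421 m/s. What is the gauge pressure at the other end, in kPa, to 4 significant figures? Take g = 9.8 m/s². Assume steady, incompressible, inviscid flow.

Mass conservation (A₁v₁ = A₂v₂) gives v₂ = 2.421 × 173.0/43.10 = 9.716 m/s.
Bernoulli: P₁ + ½ρv₁² + ρg h₁ = P₂ + ½ρv₂² + ρg h₂, so P₂ = P₁ + ½ρ(v₁² − v₂²) − ρg(h₂ − h₁).
P₂ = 529400 + ½·1032·(2.421² − 9.716²) − 1032·9.8·(+15.23) = 529400 + (-45680) − (154000) = 329700 Pa.

P₂ = 329.7 kPa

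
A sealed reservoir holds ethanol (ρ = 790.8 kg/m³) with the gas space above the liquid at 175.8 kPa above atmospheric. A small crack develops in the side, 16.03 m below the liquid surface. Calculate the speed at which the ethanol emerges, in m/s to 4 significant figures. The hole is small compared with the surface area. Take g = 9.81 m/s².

Take point 1 at the surface (v₁ ≈ 0) and point 2 at the hole (at atmospheric pressure). Bernoulli: P₁ + ρg h = P_atm + ½ρv₂².
With P₁ − P_atm = 175800 Pa, v₂ = √(2gh + 2ΔP/ρ) = √(2·9.81·16.03 + 2·175800/790.8) = 27.55 m/s.

v ≈ 27.55 m/s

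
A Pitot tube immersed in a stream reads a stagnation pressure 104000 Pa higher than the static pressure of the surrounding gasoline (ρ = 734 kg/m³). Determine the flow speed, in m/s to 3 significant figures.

v = 16.8 m/s

Bernoulli between the free stream and the stagnation point: ½ρv² = P_stag − P_static.
v = √(2ΔP/ρ) = √(2·104000/734) = 16.8 m/s.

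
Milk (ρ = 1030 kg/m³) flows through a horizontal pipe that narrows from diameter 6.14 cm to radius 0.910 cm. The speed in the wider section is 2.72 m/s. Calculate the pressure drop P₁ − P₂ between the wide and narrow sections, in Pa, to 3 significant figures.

Continuity gives A₁v₁ = A₂v₂, so v₂ = (29.6 cm²)/(2.60 cm²) × 2.72 m/s = 31.0 m/s.
Bernoulli (h₁ = h₂): P₁ − P₂ = ½ρ(v₂² − v₁²).
P₁ − P₂ = ½·1030·(31.0² − 2.72²) = ½·1030·951 = 490000 Pa.

ΔP = 490000 Pa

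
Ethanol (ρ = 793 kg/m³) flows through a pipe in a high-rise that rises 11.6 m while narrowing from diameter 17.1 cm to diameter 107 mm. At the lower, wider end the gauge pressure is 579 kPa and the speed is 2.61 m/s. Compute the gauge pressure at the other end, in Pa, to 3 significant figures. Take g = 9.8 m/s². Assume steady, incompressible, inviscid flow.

The volume flow rate is constant, so v₂ = (A₁/A₂)v₁ = (230/89.9)·2.61 = 6.67 m/s.
Applying Bernoulli between the two ends and solving for P₂: P₂ = P₁ + ½ρ(v₁² − v₂²) − ρgΔh.
P₂ = 579000 + ½·793·(2.61² − 6.67²) − 793·9.8·(+11.6) = 579000 + (-14900) − (90100) = 474000 Pa.

P₂ ≈ 474000 Pa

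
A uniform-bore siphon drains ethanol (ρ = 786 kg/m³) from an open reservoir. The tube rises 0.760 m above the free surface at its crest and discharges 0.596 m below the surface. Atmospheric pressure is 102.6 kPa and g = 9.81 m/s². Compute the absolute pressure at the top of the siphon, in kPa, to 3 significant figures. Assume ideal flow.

P_top ≈ 92.1 kPa

The outlet speed comes from Torricelli: v = √(2g·0.596) = 3.42 m/s.
Continuity keeps v the same throughout the tube; from surface to crest, P_atm + 0 = P_top + ½ρv² + ρg·h_top.
P_top = 102600 − ½·786·3.42² − 786·9.81·0.760 = 92100 Pa.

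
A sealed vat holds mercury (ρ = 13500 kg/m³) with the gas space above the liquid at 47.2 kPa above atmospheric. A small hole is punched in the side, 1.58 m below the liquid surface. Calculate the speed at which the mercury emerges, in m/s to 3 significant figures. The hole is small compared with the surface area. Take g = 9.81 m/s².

Take point 1 at the surface (v₁ ≈ 0) and point 2 at the hole (at atmospheric pressure). Bernoulli: P₁ + ρg h = P_atm + ½ρv₂².
With P₁ − P_atm = 47200 Pa, v₂ = √(2gh + 2ΔP/ρ) = √(2·9.81·1.58 + 2·47200/13500) = 6.16 m/s.

v ≈ 6.16 m/s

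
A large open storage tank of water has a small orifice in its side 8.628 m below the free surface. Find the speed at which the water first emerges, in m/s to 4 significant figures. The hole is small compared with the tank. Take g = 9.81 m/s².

v = 13.01 m/s

Torricelli's result v = √(2gh) gives v = √(2·9.81·8.628) = 13.01 m/s.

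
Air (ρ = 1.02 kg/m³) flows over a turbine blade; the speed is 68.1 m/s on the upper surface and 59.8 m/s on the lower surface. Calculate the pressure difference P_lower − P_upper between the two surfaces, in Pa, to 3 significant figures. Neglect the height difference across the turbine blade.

With negligible Δh, P + ½ρv² is constant, so P_low − P_up = ½ρ(v_up² − v_low²).
ΔP = ½·1.02·(68.1² − 59.8²) = 541 Pa.

ΔP ≈ 541 Pa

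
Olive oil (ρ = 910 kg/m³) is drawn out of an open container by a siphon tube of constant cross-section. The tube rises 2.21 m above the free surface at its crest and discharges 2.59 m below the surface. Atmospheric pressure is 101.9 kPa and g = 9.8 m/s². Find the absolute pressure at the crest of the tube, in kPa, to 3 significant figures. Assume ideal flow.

From the surface to the outlet (both open to atmosphere, surface at rest): v = √(2g·h_out) = √(2·9.8·2.59) = 7.12 m/s.
Continuity keeps v the same throughout the tube; from surface to crest, P_atm + 0 = P_top + ½ρv² + ρg·h_top.
P_top = 101900 − ½·910·7.12² − 910·9.8·2.21 = 59100 Pa.

P_top = 59.1 kPa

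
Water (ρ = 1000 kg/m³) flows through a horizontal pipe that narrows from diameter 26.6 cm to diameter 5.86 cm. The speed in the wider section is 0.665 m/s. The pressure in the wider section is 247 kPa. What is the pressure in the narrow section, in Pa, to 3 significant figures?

153000 Pa

Continuity gives A₁v₁ = A₂v₂, so v₂ = (556 cm²)/(27.0 cm²) × 0.665 m/s = 13.7 m/s.
Along the horizontal streamline, P + ½ρv² is constant.
P₂ = P₁ − ½ρ(v₂² − v₁²) = 247000 − ½·1000·(13.7² − 0.665²) = 247000 − 93700 = 153000 Pa.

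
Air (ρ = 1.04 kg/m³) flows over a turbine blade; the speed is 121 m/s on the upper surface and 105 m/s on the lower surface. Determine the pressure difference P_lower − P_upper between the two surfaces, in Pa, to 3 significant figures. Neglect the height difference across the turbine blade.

1880 Pa

The pressure is lower where the speed is higher: ΔP = ½ρ(v_up² − v_low²).
ΔP = ½·1.04·(121² − 105²) = 1880 Pa.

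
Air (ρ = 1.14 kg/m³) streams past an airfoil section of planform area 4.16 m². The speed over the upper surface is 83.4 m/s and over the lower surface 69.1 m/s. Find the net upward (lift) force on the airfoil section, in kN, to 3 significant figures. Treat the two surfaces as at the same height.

With equal heights on the two surfaces, Bernoulli gives P_lower − P_upper = ½ρ(v_upper² − v_lower²).
ΔP = ½·1.14·(83.4² − 69.1²) = 1240 Pa.
Lift = ΔP · A = 1240 × 4.16 = 5170 N.

5.17 kN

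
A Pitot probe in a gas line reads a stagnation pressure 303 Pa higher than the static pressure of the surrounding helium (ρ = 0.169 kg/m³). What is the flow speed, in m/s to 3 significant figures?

At the stagnation point the flow is brought to rest, so Bernoulli gives P_stag − P_static = ½ρv².
v = √(2ΔP/ρ) = √(2·303/0.169) = 59.9 m/s.

v = 59.9 m/s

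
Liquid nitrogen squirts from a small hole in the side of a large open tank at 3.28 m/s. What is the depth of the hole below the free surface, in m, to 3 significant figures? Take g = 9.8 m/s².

h ≈ 0.549 m

For a small hole in a large open tank, ½v² = gh, giving h = v²/(2g).
h = 3.28²/(2·9.8) = 10.8/19.60 = 0.549 m.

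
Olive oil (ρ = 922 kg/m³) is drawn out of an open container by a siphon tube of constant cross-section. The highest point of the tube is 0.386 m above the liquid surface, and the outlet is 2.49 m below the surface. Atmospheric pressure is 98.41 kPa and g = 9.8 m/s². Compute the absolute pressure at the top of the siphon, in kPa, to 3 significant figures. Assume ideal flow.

The outlet speed comes from Torricelli: v = √(2g·2.49) = 6.99 m/s.
Continuity keeps v the same throughout the tube; from surface to crest, P_atm + 0 = P_top + ½ρv² + ρg·h_top.
P_top = 98410 − ½·922·6.99² − 922·9.8·0.386 = 72400 Pa.

P_top = 72.4 kPa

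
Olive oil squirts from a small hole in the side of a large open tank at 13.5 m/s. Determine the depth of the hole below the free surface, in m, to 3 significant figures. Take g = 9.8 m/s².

Torricelli: v = √(2gh), so h = v²/(2g).
h = 13.5²/(2·9.8) = 182/19.60 = 9.30 m.

h = 9.30 m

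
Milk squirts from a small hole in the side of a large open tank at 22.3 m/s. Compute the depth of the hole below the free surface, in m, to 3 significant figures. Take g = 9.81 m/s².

Torricelli: v = √(2gh), so h = v²/(2g).
h = 22.3²/(2·9.81) = 497/19.62 = 25.3 m.

h ≈ 25.3 m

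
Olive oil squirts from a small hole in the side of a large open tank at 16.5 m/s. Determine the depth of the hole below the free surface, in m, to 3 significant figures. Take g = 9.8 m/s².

13.9 m

For a small hole in a large open tank, ½v² = gh, giving h = v²/(2g).
h = 16.5²/(2·9.8) = 272/19.60 = 13.9 m.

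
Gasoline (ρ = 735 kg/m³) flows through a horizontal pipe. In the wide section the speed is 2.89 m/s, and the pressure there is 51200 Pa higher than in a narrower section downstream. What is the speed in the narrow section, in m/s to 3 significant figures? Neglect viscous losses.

v₂ = 12.2 m/s

Horizontal Bernoulli: P₁ + ½ρv₁² = P₂ + ½ρv₂², so v₂² = v₁² + 2(P₁ − P₂)/ρ.
v₂ = √(2.89² + 2·51200/735) = √(8.35 + 139) = 12.2 m/s.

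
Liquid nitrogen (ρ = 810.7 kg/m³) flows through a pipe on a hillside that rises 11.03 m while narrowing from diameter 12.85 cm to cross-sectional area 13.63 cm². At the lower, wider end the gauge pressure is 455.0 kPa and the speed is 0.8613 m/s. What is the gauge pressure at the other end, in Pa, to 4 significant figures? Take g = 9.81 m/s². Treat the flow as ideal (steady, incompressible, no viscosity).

P₂ ≈ 340400 Pa

Continuity gives A₁v₁ = A₂v₂, so v₂ = (129.7 cm²)/(13.63 cm²) × 0.8613 m/s = 8.195 m/s.
Applying Bernoulli between the two ends and solving for P₂: P₂ = P₁ + ½ρ(v₁² − v₂²) − ρgΔh.
P₂ = 455000 + ½·810.7·(0.8613² − 8.195²) − 810.7·9.81·(+11.03) = 455000 + (-26920) − (87720) = 340400 Pa.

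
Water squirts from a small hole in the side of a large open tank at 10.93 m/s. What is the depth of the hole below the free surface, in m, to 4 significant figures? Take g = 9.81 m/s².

For a small hole in a large open tank, ½v² = gh, giving h = v²/(2g).
h = 10.93²/(2·9.81) = 119.5/19.62 = 6.089 m.

h ≈ 6.089 m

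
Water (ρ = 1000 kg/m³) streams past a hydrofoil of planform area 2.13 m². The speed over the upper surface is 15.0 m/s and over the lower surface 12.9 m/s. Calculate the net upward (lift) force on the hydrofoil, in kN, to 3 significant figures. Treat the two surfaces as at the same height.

F ≈ 62.4 kN

From P + ½ρv² = const at equal height, P_low − P_up = ½ρ(v_up² − v_low²).
ΔP = ½·1000·(15.0² − 12.9²) = 29300 Pa.
Lift = ΔP · A = 29300 × 2.13 = 62400 N.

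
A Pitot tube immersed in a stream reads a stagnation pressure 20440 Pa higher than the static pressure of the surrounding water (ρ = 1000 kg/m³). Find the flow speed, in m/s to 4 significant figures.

At the stagnation point the flow is brought to rest, so Bernoulli gives P_stag − P_static = ½ρv².
v = √(2ΔP/ρ) = √(2·20440/1000) = 6.394 m/s.

v = 6.394 m/s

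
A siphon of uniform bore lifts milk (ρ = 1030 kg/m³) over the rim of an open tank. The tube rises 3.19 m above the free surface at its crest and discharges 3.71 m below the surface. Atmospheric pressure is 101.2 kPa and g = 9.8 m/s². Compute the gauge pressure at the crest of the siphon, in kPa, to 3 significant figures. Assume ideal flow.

The outlet speed comes from Torricelli: v = √(2g·3.71) = 8.53 m/s.
The bore is uniform, so the speed at the crest is the same v. Bernoulli surface→crest: P_atm = P_top + ½ρv² + ρg·h_top.
P_top = 101200 − ½·1030·8.53² − 1030·9.8·3.19 = 31600 Pa. So P_gauge = P_top − P_atm = -69600 Pa.

P_gauge ≈ -69.6 kPa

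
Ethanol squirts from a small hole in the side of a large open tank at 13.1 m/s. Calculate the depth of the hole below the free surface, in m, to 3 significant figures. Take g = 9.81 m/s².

h ≈ 8.75 m

For a small hole in a large open tank, ½v² = gh, giving h = v²/(2g).
h = 13.1²/(2·9.81) = 172/19.62 = 8.75 m.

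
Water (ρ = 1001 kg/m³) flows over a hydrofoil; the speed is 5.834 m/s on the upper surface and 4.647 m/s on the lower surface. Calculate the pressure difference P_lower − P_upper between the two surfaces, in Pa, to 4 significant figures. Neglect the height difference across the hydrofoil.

ΔP ≈ 6227 Pa

Bernoulli (same height): P_lower − P_upper = ½ρ(v_upper² − v_lower²).
ΔP = ½·1001·(5.834² − 4.647²) = 6227 Pa.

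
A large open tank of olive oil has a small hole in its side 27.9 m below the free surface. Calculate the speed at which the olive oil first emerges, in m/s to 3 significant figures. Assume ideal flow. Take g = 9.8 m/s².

v ≈ 23.4 m/s

With the surface at rest and both surface and jet at atmospheric pressure, Bernoulli gives ρg h = ½ρv², so v = √(2gh) = √(2·9.8·27.9) = 23.4 m/s.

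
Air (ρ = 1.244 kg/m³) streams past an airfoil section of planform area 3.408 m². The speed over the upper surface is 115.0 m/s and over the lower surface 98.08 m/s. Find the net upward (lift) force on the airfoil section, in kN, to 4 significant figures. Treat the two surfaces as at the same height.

F ≈ 7.642 kN

From P + ½ρv² = const at equal height, P_low − P_up = ½ρ(v_up² − v_low²).
ΔP = ½·1.244·(115.0² − 98.08²) = 2243 Pa.
Lift = ΔP · A = 2243 × 3.408 = 7642 N.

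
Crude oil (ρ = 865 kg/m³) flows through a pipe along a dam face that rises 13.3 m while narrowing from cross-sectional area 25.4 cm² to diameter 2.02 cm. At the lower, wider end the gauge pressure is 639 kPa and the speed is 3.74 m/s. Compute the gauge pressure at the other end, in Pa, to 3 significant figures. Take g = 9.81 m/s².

The volume flow rate is constant, so v₂ = (A₁/A₂)v₁ = (25.4/3.20)·3.74 = 29.6 m/s.
Bernoulli: P₁ + ½ρv₁² + ρg h₁ = P₂ + ½ρv₂² + ρg h₂, so P₂ = P₁ + ½ρ(v₁² − v₂²) − ρg(h₂ − h₁).
P₂ = 639000 + ½·865·(3.74² − 29.6²) − 865·9.81·(+13.3) = 639000 + (-374000) − (113000) = 152000 Pa.

P₂ = 152000 Pa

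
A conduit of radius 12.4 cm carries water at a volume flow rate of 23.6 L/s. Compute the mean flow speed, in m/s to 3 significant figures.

Q = 23.6 L/s = 0.0236 m³/s.
v = Q/A = 0.0236 / 0.0483 = 0.489 m/s.

v = 0.489 m/s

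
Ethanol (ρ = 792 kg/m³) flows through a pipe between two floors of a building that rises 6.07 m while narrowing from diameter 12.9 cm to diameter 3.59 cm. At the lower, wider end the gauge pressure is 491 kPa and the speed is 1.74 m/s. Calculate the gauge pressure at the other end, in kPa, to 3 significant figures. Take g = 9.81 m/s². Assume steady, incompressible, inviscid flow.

Continuity gives A₁v₁ = A₂v₂, so v₂ = (131 cm²)/(10.1 cm²) × 1.74 m/s = 22.5 m/s.
Bernoulli: P₁ + ½ρv₁² + ρg h₁ = P₂ + ½ρv₂² + ρg h₂, so P₂ = P₁ + ½ρ(v₁² − v₂²) − ρg(h₂ − h₁).
P₂ = 491000 + ½·792·(1.74² − 22.5²) − 792·9.81·(+6.07) = 491000 + (-199000) − (47200) = 245000 Pa.

P₂ ≈ 245 kPa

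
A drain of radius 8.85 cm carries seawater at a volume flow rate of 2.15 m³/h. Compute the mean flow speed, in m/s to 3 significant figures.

v = 0.0243 m/s

Q = 2.15 m³/h = 0.000597 m³/s.
v = Q/A = 0.000597 / 0.0246 = 0.0243 m/s.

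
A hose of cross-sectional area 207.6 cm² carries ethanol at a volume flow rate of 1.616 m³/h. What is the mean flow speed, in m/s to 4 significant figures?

Q = 1.616 m³/h = 0.0004489 m³/s.
v = Q/A = 0.0004489 / 0.02076 = 0.02162 m/s.

v ≈ 0.02162 m/s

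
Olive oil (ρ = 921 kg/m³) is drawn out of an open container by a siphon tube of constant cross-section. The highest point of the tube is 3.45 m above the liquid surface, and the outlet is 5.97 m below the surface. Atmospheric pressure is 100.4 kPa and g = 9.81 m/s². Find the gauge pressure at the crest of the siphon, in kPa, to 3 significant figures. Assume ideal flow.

From the surface to the outlet (both open to atmosphere, surface at rest): v = √(2g·h_out) = √(2·9.81·5.97) = 10.8 m/s.
Continuity keeps v the same throughout the tube; from surface to crest, P_atm + 0 = P_top + ½ρv² + ρg·h_top.
P_top = 100400 − ½·921·10.8² − 921·9.81·3.45 = 15300 Pa. So P_gauge = P_top − P_atm = -85100 Pa.

P_gauge ≈ -85.1 kPa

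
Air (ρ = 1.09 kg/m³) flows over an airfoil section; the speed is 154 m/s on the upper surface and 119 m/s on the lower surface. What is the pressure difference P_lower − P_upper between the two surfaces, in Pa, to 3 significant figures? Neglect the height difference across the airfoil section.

With negligible Δh, P + ½ρv² is constant, so P_low − P_up = ½ρ(v_up² − v_low²).
ΔP = ½·1.09·(154² − 119²) = 5210 Pa.

ΔP ≈ 5210 Pa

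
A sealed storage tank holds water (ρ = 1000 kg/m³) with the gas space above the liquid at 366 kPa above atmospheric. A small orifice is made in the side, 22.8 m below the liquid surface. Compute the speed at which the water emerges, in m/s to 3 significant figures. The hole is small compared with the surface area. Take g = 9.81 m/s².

v ≈ 34.3 m/s

Take point 1 at the surface (v₁ ≈ 0) and point 2 at the hole (at atmospheric pressure). Bernoulli: P₁ + ρg h = P_atm + ½ρv₂².
With P₁ − P_atm = 366000 Pa, v₂ = √(2gh + 2ΔP/ρ) = √(2·9.81·22.8 + 2·366000/1000) = 34.3 m/s.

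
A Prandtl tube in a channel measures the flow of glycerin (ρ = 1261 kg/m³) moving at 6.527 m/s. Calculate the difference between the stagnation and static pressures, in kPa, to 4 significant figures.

The dynamic pressure equals the rise in static pressure at the stagnation point: ΔP = ½ρv².
ΔP = ½·1261·6.527² = 26860 Pa.

ΔP ≈ 26.86 kPa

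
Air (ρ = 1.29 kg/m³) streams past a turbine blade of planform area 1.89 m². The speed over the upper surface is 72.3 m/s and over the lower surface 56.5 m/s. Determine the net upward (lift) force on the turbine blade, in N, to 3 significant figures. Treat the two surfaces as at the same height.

From P + ½ρv² = const at equal height, P_low − P_up = ½ρ(v_up² − v_low²).
ΔP = ½·1.29·(72.3² − 56.5²) = 1310 Pa.
Lift = ΔP · A = 1310 × 1.89 = 2480 N.

F ≈ 2480 N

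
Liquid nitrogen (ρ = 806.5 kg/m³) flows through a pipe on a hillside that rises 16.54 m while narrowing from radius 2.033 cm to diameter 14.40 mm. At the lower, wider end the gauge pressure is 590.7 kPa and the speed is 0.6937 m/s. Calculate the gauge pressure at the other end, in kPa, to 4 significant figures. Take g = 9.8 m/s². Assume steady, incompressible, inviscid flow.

Continuity gives A₁v₁ = A₂v₂, so v₂ = (12.98 cm²)/(1.629 cm²) × 0.6937 m/s = 5.531 m/s.
Energy conservation along the streamline gives P₂ = P₁ − ½ρ(v₂² − v₁²) − ρg(h₂ − h₁).
P₂ = 590700 + ½·806.5·(0.6937² − 5.531²) − 806.5·9.8·(+16.54) = 590700 + (-12140) − (130700) = 447800 Pa.

447.8 kPa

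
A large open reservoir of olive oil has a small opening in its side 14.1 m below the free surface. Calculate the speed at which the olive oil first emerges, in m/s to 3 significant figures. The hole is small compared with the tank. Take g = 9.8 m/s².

v ≈ 16.6 m/s

Torricelli's result v = √(2gh) gives v = √(2·9.8·14.1) = 16.6 m/s.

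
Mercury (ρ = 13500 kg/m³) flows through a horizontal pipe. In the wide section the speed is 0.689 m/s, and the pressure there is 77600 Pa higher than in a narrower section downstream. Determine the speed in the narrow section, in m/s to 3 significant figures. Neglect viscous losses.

v₂ ≈ 3.46 m/s

Horizontal Bernoulli: P₁ + ½ρv₁² = P₂ + ½ρv₂², so v₂² = v₁² + 2(P₁ − P₂)/ρ.
v₂ = √(0.689² + 2·77600/13500) = √(0.475 + 11.5) = 3.46 m/s.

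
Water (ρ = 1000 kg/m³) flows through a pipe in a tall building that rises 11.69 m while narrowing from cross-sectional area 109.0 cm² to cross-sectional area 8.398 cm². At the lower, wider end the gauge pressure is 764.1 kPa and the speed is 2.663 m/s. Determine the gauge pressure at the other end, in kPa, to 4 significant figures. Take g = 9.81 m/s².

The volume flow rate is constant, so v₂ = (A₁/A₂)v₁ = (109.0/8.398)·2.663 = 34.56 m/s.
Applying Bernoulli between the two ends and solving for P₂: P₂ = P₁ + ½ρ(v₁² − v₂²) − ρgΔh.
P₂ = 764100 + ½·1000·(2.663² − 34.56²) − 1000·9.81·(+11.69) = 764100 + (-593800) − (114700) = 55640 Pa.

P₂ ≈ 55.64 kPa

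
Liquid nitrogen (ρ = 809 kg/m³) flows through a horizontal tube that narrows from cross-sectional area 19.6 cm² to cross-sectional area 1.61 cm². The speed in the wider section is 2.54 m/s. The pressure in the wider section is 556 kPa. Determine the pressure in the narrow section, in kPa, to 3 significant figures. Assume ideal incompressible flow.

P₂ ≈ 172 kPa

Mass conservation (A₁v₁ = A₂v₂) gives v₂ = 2.54 × 19.6/1.61 = 30.9 m/s.
Bernoulli (h₁ = h₂): P₁ − P₂ = ½ρ(v₂² − v₁²).
P₂ = P₁ − ½ρ(v₂² − v₁²) = 556000 − ½·809·(30.9² − 2.54²) = 556000 − 384000 = 172000 Pa.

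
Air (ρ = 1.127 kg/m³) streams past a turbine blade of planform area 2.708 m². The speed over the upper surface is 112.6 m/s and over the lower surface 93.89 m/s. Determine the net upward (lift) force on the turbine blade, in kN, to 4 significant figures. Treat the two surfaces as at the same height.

F = 5.895 kN

From P + ½ρv² = const at equal height, P_low − P_up = ½ρ(v_up² − v_low²).
ΔP = ½·1.127·(112.6² − 93.89²) = 2177 Pa.
Lift = ΔP · A = 2177 × 2.708 = 5895 N.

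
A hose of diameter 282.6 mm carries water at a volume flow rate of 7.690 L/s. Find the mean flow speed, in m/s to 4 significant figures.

Q = 7.690 L/s = 0.007690 m³/s.
v = Q/A = 0.007690 / 0.06272 = 0.1226 m/s.

v ≈ 0.1226 m/s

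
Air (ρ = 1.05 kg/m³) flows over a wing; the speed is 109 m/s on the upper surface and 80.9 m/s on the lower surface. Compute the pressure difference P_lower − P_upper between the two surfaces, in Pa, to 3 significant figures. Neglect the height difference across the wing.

ΔP ≈ 2800 Pa

Bernoulli (same height): P_lower − P_upper = ½ρ(v_upper² − v_lower²).
ΔP = ½·1.05·(109² − 80.9²) = 2800 Pa.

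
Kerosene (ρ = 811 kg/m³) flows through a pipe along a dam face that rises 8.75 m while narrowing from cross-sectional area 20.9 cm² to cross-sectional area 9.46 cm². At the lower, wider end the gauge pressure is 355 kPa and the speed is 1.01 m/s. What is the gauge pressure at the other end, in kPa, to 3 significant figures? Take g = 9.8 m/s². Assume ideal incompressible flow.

P₂ ≈ 284 kPa

Mass conservation (A₁v₁ = A₂v₂) gives v₂ = 1.01 × 20.9/9.46 = 2.23 m/s.
Applying Bernoulli between the two ends and solving for P₂: P₂ = P₁ + ½ρ(v₁² − v₂²) − ρgΔh.
P₂ = 355000 + ½·811·(1.01² − 2.23²) − 811·9.8·(+8.75) = 355000 + (-1610) − (69500) = 284000 Pa.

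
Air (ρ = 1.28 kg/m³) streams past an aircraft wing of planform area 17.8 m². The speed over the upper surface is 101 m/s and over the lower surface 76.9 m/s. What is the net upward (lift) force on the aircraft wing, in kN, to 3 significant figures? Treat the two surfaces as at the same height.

From P + ½ρv² = const at equal height, P_low − P_up = ½ρ(v_up² − v_low²).
ΔP = ½·1.28·(101² − 76.9²) = 2740 Pa.
Lift = ΔP · A = 2740 × 17.8 = 48800 N.

F ≈ 48.8 kN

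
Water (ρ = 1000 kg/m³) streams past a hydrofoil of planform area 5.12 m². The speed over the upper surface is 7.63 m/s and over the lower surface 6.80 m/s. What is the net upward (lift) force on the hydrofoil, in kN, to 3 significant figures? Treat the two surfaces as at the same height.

From P + ½ρv² = const at equal height, P_low − P_up = ½ρ(v_up² − v_low²).
ΔP = ½·1000·(7.63² − 6.80²) = 5990 Pa.
Lift = ΔP · A = 5990 × 5.12 = 30700 N.

F ≈ 30.7 kN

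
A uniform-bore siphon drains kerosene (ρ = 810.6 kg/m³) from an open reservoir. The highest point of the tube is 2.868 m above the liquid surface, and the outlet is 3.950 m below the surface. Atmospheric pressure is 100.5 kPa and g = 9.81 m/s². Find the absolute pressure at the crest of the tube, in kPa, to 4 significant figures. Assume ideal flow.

Bernoulli surface→outlet gives ½v² = g·h_out, so v = √(2·9.81·3.950) = 8.803 m/s.
The bore is uniform, so the speed at the crest is the same v. Bernoulli surface→crest: P_atm = P_top + ½ρv² + ρg·h_top.
P_top = 100500 − ½·810.6·8.803² − 810.6·9.81·2.868 = 46280 Pa.

46.28 kPa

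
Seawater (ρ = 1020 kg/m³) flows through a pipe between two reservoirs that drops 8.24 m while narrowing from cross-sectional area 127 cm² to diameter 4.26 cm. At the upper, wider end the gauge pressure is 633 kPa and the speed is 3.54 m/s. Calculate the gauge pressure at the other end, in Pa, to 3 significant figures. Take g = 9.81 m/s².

The volume flow rate is constant, so v₂ = (A₁/A₂)v₁ = (127/14.3)·3.54 = 31.5 m/s.
Bernoulli: P₁ + ½ρv₁² + ρg h₁ = P₂ + ½ρv₂² + ρg h₂, so P₂ = P₁ + ½ρ(v₁² − v₂²) − ρg(h₂ − h₁).
P₂ = 633000 + ½·1020·(3.54² − 31.5²) − 1020·9.81·(−8.24) = 633000 + (-501000) − (-82500) = 214000 Pa.

P₂ ≈ 214000 Pa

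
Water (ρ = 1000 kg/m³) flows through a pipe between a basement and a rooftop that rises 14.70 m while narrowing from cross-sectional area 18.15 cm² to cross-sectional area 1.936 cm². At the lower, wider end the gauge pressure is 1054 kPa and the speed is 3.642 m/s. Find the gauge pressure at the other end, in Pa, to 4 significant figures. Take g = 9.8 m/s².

P₂ ≈ 333700 Pa

By continuity, v₂ = v₁·A₁/A₂ = 3.642·(18.15/1.936) = 34.14 m/s.
Energy conservation along the streamline gives P₂ = P₁ − ½ρ(v₂² − v₁²) − ρg(h₂ − h₁).
P₂ = 1054000 + ½·1000·(3.642² − 34.14²) − 1000·9.8·(+14.70) = 1054000 + (-576300) − (144100) = 333700 Pa.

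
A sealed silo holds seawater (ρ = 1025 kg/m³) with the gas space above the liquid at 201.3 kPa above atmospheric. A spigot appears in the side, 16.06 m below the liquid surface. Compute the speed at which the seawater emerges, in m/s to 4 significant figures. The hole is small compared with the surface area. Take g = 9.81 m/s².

Take point 1 at the surface (v₁ ≈ 0) and point 2 at the hole (at atmospheric pressure). Bernoulli: P₁ + ρg h = P_atm + ½ρv₂².
With P₁ − P_atm = 201300 Pa, v₂ = √(2gh + 2ΔP/ρ) = √(2·9.81·16.06 + 2·201300/1025) = 26.61 m/s.

v ≈ 26.61 m/s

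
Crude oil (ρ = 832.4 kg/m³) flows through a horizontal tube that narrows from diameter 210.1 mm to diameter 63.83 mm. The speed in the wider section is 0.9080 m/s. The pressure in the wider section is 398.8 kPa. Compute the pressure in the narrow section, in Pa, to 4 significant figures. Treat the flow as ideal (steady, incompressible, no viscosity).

Mass conservation (A₁v₁ = A₂v₂) gives v₂ = 0.9080 × 346.7/32.00 = 9.838 m/s.
With no height change, Bernoulli's equation is P₁ + ½ρv₁² = P₂ + ½ρv₂².
P₂ = P₁ − ½ρ(v₂² − v₁²) = 398800 − ½·832.4·(9.838² − 0.9080²) = 398800 − 39940 = 358900 Pa.

P₂ ≈ 358900 Pa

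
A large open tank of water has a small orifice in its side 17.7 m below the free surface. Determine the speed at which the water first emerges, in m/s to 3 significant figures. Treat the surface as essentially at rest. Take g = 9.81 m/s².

v = 18.6 m/s

The surface is effectively still and both ends are open, so ½v² = gh and v = √(2·9.81·17.7) = 18.6 m/s.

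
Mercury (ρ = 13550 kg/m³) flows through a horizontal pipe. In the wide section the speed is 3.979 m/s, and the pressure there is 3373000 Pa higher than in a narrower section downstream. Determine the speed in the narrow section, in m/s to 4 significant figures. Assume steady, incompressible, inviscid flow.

Horizontal Bernoulli: P₁ + ½ρv₁² = P₂ + ½ρv₂², so v₂² = v₁² + 2(P₁ − P₂)/ρ.
v₂ = √(3.979² + 2·3373000/13550) = √(15.83 + 497.9) = 22.66 m/s.

v₂ = 22.66 m/s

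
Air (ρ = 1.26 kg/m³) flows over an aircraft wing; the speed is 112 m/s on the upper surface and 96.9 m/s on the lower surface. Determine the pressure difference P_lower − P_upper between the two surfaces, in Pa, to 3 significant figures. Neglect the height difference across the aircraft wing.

Bernoulli (same height): P_lower − P_upper = ½ρ(v_upper² − v_lower²).
ΔP = ½·1.26·(112² − 96.9²) = 1990 Pa.

ΔP = 1990 Pa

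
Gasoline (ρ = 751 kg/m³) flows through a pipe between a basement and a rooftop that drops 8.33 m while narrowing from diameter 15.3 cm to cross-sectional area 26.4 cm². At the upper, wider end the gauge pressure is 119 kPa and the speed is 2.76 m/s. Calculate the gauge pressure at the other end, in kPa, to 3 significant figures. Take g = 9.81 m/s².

The volume flow rate is constant, so v₂ = (A₁/A₂)v₁ = (184/26.4)·2.76 = 19.2 m/s.
Bernoulli: P₁ + ½ρv₁² + ρg h₁ = P₂ + ½ρv₂² + ρg h₂, so P₂ = P₁ + ½ρ(v₁² − v₂²) − ρg(h₂ − h₁).
P₂ = 119000 + ½·751·(2.76² − 19.2²) − 751·9.81·(−8.33) = 119000 + (-136000) − (-61400) = 44500 Pa.

P₂ ≈ 44.5 kPa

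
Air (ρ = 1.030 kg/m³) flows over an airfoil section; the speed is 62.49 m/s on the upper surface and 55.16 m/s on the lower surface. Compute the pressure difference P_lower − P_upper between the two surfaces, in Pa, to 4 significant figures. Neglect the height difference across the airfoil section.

The pressure is lower where the speed is higher: ΔP = ½ρ(v_up² − v_low²).
ΔP = ½·1.030·(62.49² − 55.16²) = 444.1 Pa.

ΔP ≈ 444.1 Pa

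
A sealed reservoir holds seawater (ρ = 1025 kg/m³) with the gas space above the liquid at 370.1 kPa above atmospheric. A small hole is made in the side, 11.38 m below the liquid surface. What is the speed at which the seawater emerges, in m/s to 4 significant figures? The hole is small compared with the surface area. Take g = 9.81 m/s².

Take point 1 at the surface (v₁ ≈ 0) and point 2 at the hole (at atmospheric pressure). Bernoulli: P₁ + ρg h = P_atm + ½ρv₂².
With P₁ − P_atm = 370100 Pa, v₂ = √(2gh + 2ΔP/ρ) = √(2·9.81·11.38 + 2·370100/1025) = 30.75 m/s.

v = 30.75 m/s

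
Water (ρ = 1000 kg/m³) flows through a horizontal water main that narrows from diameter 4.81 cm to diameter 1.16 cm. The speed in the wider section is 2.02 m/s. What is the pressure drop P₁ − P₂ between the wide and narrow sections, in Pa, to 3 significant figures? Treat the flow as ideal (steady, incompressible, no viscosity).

ΔP ≈ 601000 Pa

By continuity, v₂ = v₁·A₁/A₂ = 2.02·(18.2/1.06) = 34.7 m/s.
With no height change, Bernoulli's equation is P₁ + ½ρv₁² = P₂ + ½ρv₂².
P₁ − P₂ = ½·1000·(34.7² − 2.02²) = ½·1000·1200 = 601000 Pa.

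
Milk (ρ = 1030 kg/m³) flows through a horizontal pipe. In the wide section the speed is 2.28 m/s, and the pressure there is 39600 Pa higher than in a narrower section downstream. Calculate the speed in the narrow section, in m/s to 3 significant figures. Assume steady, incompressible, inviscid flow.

v₂ = 9.06 m/s

With h₁ = h₂, rearranging Bernoulli gives v₂ = √(v₁² + 2ΔP/ρ).
v₂ = √(2.28² + 2·39600/1030) = √(5.20 + 76.9) = 9.06 m/s.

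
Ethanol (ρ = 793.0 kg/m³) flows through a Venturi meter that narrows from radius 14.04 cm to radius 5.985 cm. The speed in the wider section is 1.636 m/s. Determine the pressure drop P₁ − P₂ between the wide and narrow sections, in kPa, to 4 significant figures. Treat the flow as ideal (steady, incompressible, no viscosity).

31.08 kPa

By continuity, v₂ = v₁·A₁/A₂ = 1.636·(619.3/112.5) = 9.003 m/s.
Along the horizontal streamline, P + ½ρv² is constant.
P₁ − P₂ = ½·793.0·(9.003² − 1.636²) = ½·793.0·78.38 = 31080 Pa.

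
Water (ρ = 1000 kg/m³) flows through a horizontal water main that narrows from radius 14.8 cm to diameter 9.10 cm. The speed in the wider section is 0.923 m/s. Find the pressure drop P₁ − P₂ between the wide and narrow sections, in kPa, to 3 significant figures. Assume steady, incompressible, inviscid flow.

Mass conservation (A₁v₁ = A₂v₂) gives v₂ = 0.923 × 688/65.0 = 9.77 m/s.
Along the horizontal streamline, P + ½ρv² is constant.
P₁ − P₂ = ½·1000·(9.77² − 0.923²) = ½·1000·94.5 = 47300 Pa.

47.3 kPa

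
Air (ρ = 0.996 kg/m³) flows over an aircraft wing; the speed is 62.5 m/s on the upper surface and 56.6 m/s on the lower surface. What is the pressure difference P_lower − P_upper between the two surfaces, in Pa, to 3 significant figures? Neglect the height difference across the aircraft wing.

ΔP ≈ 350 Pa

The pressure is lower where the speed is higher: ΔP = ½ρ(v_up² − v_low²).
ΔP = ½·0.996·(62.5² − 56.6²) = 350 Pa.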